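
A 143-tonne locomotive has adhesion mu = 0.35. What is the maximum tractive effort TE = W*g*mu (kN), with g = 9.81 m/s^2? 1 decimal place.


TE_max = W * g * mu
TE_max = 143 * 9.81 * 0.35
TE_max = 1402.83 * 0.35
TE_max = 491.0 kN

491.0


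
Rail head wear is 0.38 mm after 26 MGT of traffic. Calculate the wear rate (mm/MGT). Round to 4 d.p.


Wear rate = total wear / cumulative tonnage
Rate = 0.38 / 26
Rate = 0.0146 mm/MGT

0.0146


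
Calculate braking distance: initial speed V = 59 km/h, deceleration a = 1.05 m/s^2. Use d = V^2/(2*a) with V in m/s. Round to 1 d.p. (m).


Convert speed: V = 59 / 3.6 = 16.3889 m/s
V^2 = 268.5957
d = 268.5957 / (2 * 1.05)
d = 268.5957 / 2.1
d = 127.9 m

127.9


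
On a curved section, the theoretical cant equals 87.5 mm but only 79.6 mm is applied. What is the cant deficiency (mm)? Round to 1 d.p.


Cant deficiency = equilibrium cant - actual cant
CD = 87.5 - 79.6
CD = 7.9 mm

7.9


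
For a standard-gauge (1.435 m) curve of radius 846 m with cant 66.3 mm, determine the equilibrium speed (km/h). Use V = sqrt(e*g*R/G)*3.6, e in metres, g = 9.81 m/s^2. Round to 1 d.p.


Convert cant: e = 66.3 mm = 0.0663 m
V_ms = sqrt(0.0663 * 9.81 * 846 / 1.435)
V_ms = sqrt(383.443162) = 19.5817 m/s
V = 19.5817 * 3.6 = 70.5 km/h

70.5


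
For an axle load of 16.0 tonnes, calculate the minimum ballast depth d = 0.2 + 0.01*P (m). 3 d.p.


d = 0.2 + 0.01 * 16.0
d = 0.2 + 0.16
d = 0.360 m

0.360


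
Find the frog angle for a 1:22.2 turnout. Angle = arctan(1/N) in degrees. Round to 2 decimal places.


1/N = 1/22.2 = 0.045045
angle = arctan(0.045045) = 0.045015 rad
angle = 0.045015 * 180/pi = 2.58 degrees

2.58


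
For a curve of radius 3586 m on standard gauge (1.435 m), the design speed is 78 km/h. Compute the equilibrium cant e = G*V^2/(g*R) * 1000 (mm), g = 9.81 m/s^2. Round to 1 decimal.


Convert speed: V = 78 / 3.6 = 21.6667 m/s
Apply formula: e = 1.435 * 21.6667^2 / (9.81 * 3586)
e = 1.435 * 469.4444 / 35178.66
e = 0.019149 m = 19.1 mm

19.1


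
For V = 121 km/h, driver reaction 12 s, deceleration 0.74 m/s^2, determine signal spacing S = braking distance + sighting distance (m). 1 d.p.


V = 121 / 3.6 = 33.6111 m/s
Braking distance = 33.6111^2 / (2*0.74) = 763.3154 m
Sighting distance = 33.6111 * 12 = 403.3333 m
S = 763.3154 + 403.3333 = 1166.6 m

1166.6


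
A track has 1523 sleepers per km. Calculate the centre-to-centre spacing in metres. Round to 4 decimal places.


Spacing = 1000 m / number of sleepers
Spacing = 1000 / 1523
Spacing = 0.6566 m

0.6566


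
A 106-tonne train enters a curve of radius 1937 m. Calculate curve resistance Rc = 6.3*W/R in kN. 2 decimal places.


Rc = 6.3 * W / R
Rc = 6.3 * 106 / 1937
Rc = 667.8 / 1937
Rc = 0.34 kN

0.34


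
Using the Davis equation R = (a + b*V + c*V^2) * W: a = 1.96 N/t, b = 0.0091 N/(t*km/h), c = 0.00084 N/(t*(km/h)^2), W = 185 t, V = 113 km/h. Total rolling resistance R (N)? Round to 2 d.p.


b*V = 0.0091 * 113 = 1.0283
c*V^2 = 0.00084 * 12769 = 10.72596
R_per_t = 1.96 + 1.0283 + 10.72596 = 13.71426 N/t
R_total = 13.71426 * 185 = 2537.14 N

2537.14


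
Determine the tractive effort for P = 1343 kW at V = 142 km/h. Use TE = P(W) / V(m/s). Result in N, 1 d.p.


Convert: P = 1343 kW = 1343000 W
V = 142 / 3.6 = 39.4444 m/s
TE = 1343000 / 39.4444
TE = 34047.9 N

34047.9


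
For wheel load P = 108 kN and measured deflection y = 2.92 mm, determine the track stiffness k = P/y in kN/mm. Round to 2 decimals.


Track stiffness k = P / y
k = 108 / 2.92
k = 36.99 kN/mm

36.99


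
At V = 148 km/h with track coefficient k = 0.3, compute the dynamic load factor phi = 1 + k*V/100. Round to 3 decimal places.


phi = 1 + k * V / 100
phi = 1 + 0.3 * 148 / 100
phi = 1 + 0.444
phi = 1.444

1.444


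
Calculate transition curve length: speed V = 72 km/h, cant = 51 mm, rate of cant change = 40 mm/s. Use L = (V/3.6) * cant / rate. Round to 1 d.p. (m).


Convert speed: V = 72 / 3.6 = 20.0 m/s
L = 20.0 * 51 / 40
L = 1020.0 / 40
L = 25.5 m

25.5


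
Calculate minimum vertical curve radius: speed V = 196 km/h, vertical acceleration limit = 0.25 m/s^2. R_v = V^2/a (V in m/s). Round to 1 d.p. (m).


Convert speed: V = 196 / 3.6 = 54.4444 m/s
V^2 = 2964.1975 m^2/s^2
R_v = 2964.1975 / 0.25
R_v = 11856.8 m

11856.8


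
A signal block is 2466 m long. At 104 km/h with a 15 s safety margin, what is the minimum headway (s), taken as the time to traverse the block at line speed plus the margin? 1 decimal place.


V = 104 / 3.6 = 28.8889 m/s
Block traversal time = 2466 / 28.8889 = 85.3615 s
Headway = 85.3615 + 15
Headway = 100.4 s

100.4


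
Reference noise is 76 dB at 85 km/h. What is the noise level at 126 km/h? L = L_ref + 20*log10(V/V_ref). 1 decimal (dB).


V/V_ref = 126 / 85 = 1.482353
log10(1.482353) = 0.170952
20 * 0.170952 = 3.419
L = 76 + 3.419 = 79.4 dB

79.4


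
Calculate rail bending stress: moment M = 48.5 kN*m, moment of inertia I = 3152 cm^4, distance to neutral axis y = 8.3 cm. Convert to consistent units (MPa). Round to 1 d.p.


Convert units:
M = 48.5 kN*m = 48500000 N*mm
y = 8.3 cm = 83 mm
I = 3152 cm^4 = 31520000 mm^4
sigma = 48500000 * 83 / 31520000
sigma = 127.7 MPa

127.7


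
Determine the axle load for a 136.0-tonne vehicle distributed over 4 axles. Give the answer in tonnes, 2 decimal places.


Load per axle = total weight / number of axles
Load = 136.0 / 4
Load = 34.00 tonnes

34.00


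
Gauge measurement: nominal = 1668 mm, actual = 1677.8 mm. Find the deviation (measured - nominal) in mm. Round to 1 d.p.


Deviation = measured - nominal
Deviation = 1677.8 - 1668
Deviation = 9.8 mm

9.8


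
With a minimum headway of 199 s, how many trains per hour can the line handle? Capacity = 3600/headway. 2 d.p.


Capacity = 3600 / headway
Capacity = 3600 / 199
Capacity = 18.09 trains/hour

18.09


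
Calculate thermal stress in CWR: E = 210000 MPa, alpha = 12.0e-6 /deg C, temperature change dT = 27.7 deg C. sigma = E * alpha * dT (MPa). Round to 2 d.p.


sigma = E * alpha * dT
sigma = 210000 * 12.0e-6 * 27.7
sigma = 2.52 * 27.7
sigma = 69.80 MPa

69.80


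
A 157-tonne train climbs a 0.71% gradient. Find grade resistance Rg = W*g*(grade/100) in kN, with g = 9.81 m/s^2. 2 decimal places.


Rg = W * 9.81 * grade / 100
Rg = 157 * 9.81 * 0.71 / 100
Rg = 1540.17 * 0.0071
Rg = 10.94 kN

10.94


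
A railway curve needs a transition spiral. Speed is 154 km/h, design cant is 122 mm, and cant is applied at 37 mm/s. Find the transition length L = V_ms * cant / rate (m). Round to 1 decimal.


Convert speed: V = 154 / 3.6 = 42.7778 m/s
L = 42.7778 * 122 / 37
L = 5218.8889 / 37
L = 141.1 m

141.1


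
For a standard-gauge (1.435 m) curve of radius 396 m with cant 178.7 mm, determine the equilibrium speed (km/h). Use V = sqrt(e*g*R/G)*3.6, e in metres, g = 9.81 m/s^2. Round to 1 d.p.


Convert cant: e = 178.7 mm = 0.1787 m
V_ms = sqrt(0.1787 * 9.81 * 396 / 1.435)
V_ms = sqrt(483.767674) = 21.9947 m/s
V = 21.9947 * 3.6 = 79.2 km/h

79.2


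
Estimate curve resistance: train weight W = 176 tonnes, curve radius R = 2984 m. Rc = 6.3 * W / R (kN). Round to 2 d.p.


Rc = 6.3 * W / R
Rc = 6.3 * 176 / 2984
Rc = 1108.8 / 2984
Rc = 0.37 kN

0.37


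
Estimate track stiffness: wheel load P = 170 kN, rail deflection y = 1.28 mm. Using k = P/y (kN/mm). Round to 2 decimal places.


Track stiffness k = P / y
k = 170 / 1.28
k = 132.81 kN/mm

132.81


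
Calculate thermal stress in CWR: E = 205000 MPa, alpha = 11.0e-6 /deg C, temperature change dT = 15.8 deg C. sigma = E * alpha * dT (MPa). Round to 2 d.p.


sigma = E * alpha * dT
sigma = 205000 * 11.0e-6 * 15.8
sigma = 2.255 * 15.8
sigma = 35.63 MPa

35.63


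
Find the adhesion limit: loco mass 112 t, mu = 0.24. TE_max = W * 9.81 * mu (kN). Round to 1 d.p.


TE_max = W * g * mu
TE_max = 112 * 9.81 * 0.24
TE_max = 1098.72 * 0.24
TE_max = 263.7 kN

263.7


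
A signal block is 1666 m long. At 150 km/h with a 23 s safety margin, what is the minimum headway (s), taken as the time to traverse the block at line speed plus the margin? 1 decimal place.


V = 150 / 3.6 = 41.6667 m/s
Block traversal time = 1666 / 41.6667 = 39.984 s
Headway = 39.984 + 23
Headway = 63.0 s

63.0


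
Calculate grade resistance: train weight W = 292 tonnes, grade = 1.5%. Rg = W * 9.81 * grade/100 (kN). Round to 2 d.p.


Rg = W * 9.81 * grade / 100
Rg = 292 * 9.81 * 1.5 / 100
Rg = 2864.52 * 0.015
Rg = 42.97 kN

42.97


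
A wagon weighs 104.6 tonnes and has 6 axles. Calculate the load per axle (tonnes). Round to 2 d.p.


Load per axle = total weight / number of axles
Load = 104.6 / 6
Load = 17.43 tonnes

17.43


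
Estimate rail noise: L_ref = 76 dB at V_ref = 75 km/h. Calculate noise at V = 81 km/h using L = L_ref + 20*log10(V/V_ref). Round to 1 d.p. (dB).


V/V_ref = 81 / 75 = 1.08
log10(1.08) = 0.033424
20 * 0.033424 = 0.6685
L = 76 + 0.6685 = 76.7 dB

76.7


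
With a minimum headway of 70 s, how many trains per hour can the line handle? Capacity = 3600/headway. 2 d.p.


Capacity = 3600 / headway
Capacity = 3600 / 70
Capacity = 51.43 trains/hour

51.43


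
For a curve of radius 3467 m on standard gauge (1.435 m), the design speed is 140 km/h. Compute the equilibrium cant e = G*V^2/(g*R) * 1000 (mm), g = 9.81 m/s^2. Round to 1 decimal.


Convert speed: V = 140 / 3.6 = 38.8889 m/s
Apply formula: e = 1.435 * 38.8889^2 / (9.81 * 3467)
e = 1.435 * 1512.3457 / 34011.27
e = 0.063809 m = 63.8 mm

63.8


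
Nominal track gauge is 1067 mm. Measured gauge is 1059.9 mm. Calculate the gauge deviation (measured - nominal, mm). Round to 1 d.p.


Deviation = measured - nominal
Deviation = 1059.9 - 1067
Deviation = -7.1 mm

-7.1


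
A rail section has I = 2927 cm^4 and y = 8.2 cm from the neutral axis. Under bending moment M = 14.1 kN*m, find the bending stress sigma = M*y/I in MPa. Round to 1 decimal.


Convert units:
M = 14.1 kN*m = 14100000 N*mm
y = 8.2 cm = 82 mm
I = 2927 cm^4 = 29270000 mm^4
sigma = 14100000 * 82 / 29270000
sigma = 39.5 MPa

39.5


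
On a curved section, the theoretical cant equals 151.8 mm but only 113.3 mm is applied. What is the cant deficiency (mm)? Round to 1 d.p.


Cant deficiency = equilibrium cant - actual cant
CD = 151.8 - 113.3
CD = 38.5 mm

38.5


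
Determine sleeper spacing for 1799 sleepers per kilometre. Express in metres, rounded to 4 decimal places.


Spacing = 1000 m / number of sleepers
Spacing = 1000 / 1799
Spacing = 0.5559 m

0.5559


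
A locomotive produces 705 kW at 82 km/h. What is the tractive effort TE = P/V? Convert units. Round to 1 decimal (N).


Convert: P = 705 kW = 705000 W
V = 82 / 3.6 = 22.7778 m/s
TE = 705000 / 22.7778
TE = 30951.2 N

30951.2


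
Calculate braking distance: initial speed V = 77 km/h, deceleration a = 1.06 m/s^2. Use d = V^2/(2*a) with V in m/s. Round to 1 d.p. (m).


Convert speed: V = 77 / 3.6 = 21.3889 m/s
V^2 = 457.4846
d = 457.4846 / (2 * 1.06)
d = 457.4846 / 2.12
d = 215.8 m

215.8


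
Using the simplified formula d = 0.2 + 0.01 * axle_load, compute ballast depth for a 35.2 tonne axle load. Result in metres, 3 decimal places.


d = 0.2 + 0.01 * 35.2
d = 0.2 + 0.352
d = 0.552 m

0.552


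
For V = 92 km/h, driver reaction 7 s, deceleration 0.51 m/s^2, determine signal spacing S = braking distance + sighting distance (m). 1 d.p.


V = 92 / 3.6 = 25.5556 m/s
Braking distance = 25.5556^2 / (2*0.51) = 640.2808 m
Sighting distance = 25.5556 * 7 = 178.8889 m
S = 640.2808 + 178.8889 = 819.2 m

819.2


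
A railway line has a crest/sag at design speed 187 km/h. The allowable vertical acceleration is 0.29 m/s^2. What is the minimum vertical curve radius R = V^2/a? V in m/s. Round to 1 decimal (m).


Convert speed: V = 187 / 3.6 = 51.9444 m/s
V^2 = 2698.2253 m^2/s^2
R_v = 2698.2253 / 0.29
R_v = 9304.2 m

9304.2


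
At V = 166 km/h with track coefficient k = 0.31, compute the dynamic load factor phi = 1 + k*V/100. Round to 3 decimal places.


phi = 1 + k * V / 100
phi = 1 + 0.31 * 166 / 100
phi = 1 + 0.5146
phi = 1.515

1.515


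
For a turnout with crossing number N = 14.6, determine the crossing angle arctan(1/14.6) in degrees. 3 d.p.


1/N = 1/14.6 = 0.068493
angle = arctan(0.068493) = 0.068386 rad
angle = 0.068386 * 180/pi = 3.918 degrees

3.918


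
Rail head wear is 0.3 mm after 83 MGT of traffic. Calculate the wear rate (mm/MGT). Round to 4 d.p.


Wear rate = total wear / cumulative tonnage
Rate = 0.3 / 83
Rate = 0.0036 mm/MGT

0.0036


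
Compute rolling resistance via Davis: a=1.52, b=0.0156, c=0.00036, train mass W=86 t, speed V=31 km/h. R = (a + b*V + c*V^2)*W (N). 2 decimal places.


b*V = 0.0156 * 31 = 0.4836
c*V^2 = 0.00036 * 961 = 0.34596
R_per_t = 1.52 + 0.4836 + 0.34596 = 2.34956 N/t
R_total = 2.34956 * 86 = 202.06 N

202.06


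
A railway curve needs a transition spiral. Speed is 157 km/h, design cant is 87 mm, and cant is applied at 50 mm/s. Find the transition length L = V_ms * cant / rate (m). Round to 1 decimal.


Convert speed: V = 157 / 3.6 = 43.6111 m/s
L = 43.6111 * 87 / 50
L = 3794.1667 / 50
L = 75.9 m

75.9


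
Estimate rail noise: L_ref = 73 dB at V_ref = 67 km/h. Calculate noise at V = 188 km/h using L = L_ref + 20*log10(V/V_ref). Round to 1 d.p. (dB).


V/V_ref = 188 / 67 = 2.80597
log10(2.80597) = 0.448083
20 * 0.448083 = 8.9617
L = 73 + 8.9617 = 82.0 dB

82.0


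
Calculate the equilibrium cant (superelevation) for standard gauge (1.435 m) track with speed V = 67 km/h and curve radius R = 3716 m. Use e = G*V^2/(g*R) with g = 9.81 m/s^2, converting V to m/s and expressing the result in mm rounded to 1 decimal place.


Convert speed: V = 67 / 3.6 = 18.6111 m/s
Apply formula: e = 1.435 * 18.6111^2 / (9.81 * 3716)
e = 1.435 * 346.3735 / 36453.96
e = 0.013635 m = 13.6 mm

13.6


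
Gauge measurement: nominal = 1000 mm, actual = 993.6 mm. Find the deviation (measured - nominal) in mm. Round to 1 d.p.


Deviation = measured - nominal
Deviation = 993.6 - 1000
Deviation = -6.4 mm

-6.4


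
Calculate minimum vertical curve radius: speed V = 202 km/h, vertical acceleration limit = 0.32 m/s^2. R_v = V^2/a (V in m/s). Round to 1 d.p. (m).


Convert speed: V = 202 / 3.6 = 56.1111 m/s
V^2 = 3148.4568 m^2/s^2
R_v = 3148.4568 / 0.32
R_v = 9838.9 m

9838.9


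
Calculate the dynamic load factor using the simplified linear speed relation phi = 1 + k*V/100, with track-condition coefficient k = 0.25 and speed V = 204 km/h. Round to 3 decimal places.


phi = 1 + k * V / 100
phi = 1 + 0.25 * 204 / 100
phi = 1 + 0.51
phi = 1.510

1.510


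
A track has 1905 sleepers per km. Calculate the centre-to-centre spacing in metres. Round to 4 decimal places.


Spacing = 1000 m / number of sleepers
Spacing = 1000 / 1905
Spacing = 0.5249 m

0.5249


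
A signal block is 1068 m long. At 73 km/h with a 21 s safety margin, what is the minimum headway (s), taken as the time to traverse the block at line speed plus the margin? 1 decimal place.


V = 73 / 3.6 = 20.2778 m/s
Block traversal time = 1068 / 20.2778 = 52.6685 s
Headway = 52.6685 + 21
Headway = 73.7 s

73.7


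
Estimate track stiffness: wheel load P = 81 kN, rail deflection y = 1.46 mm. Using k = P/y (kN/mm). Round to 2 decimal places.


Track stiffness k = P / y
k = 81 / 1.46
k = 55.48 kN/mm

55.48


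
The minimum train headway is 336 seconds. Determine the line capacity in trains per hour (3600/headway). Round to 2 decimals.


Capacity = 3600 / headway
Capacity = 3600 / 336
Capacity = 10.71 trains/hour

10.71


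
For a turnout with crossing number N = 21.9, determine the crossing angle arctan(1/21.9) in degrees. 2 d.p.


1/N = 1/21.9 = 0.045662
angle = arctan(0.045662) = 0.04563 rad
angle = 0.04563 * 180/pi = 2.61 degrees

2.61


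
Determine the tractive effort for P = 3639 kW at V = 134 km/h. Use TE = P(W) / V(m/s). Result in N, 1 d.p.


Convert: P = 3639 kW = 3639000 W
V = 134 / 3.6 = 37.2222 m/s
TE = 3639000 / 37.2222
TE = 97764.2 N

97764.2


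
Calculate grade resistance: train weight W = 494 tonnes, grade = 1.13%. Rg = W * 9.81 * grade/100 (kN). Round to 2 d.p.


Rg = W * 9.81 * grade / 100
Rg = 494 * 9.81 * 1.13 / 100
Rg = 4846.14 * 0.0113
Rg = 54.76 kN

54.76


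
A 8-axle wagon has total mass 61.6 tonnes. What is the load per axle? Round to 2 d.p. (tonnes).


Load per axle = total weight / number of axles
Load = 61.6 / 8
Load = 7.70 tonnes

7.70


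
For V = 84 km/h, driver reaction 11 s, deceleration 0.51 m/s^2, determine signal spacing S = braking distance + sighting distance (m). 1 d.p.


V = 84 / 3.6 = 23.3333 m/s
Braking distance = 23.3333^2 / (2*0.51) = 533.7691 m
Sighting distance = 23.3333 * 11 = 256.6667 m
S = 533.7691 + 256.6667 = 790.4 m

790.4


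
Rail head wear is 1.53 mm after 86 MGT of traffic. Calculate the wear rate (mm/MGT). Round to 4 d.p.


Wear rate = total wear / cumulative tonnage
Rate = 1.53 / 86
Rate = 0.0178 mm/MGT

0.0178


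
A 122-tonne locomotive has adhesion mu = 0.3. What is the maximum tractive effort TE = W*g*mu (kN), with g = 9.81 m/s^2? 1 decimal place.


TE_max = W * g * mu
TE_max = 122 * 9.81 * 0.3
TE_max = 1196.82 * 0.3
TE_max = 359.0 kN

359.0


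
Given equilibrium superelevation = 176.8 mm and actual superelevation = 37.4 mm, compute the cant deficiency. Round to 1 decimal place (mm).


Cant deficiency = equilibrium cant - actual cant
CD = 176.8 - 37.4
CD = 139.4 mm

139.4


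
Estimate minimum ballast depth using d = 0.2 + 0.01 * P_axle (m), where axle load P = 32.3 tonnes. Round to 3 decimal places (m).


d = 0.2 + 0.01 * 32.3
d = 0.2 + 0.323
d = 0.523 m

0.523


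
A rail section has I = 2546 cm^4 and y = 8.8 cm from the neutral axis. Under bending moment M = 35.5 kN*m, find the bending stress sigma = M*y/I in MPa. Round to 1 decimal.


Convert units:
M = 35.5 kN*m = 35500000 N*mm
y = 8.8 cm = 88 mm
I = 2546 cm^4 = 25460000 mm^4
sigma = 35500000 * 88 / 25460000
sigma = 122.7 MPa

122.7


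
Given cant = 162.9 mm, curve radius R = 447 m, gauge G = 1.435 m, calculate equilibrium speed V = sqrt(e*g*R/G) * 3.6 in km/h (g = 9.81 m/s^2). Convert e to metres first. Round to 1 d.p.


Convert cant: e = 162.9 mm = 0.1629 m
V_ms = sqrt(0.1629 * 9.81 * 447 / 1.435)
V_ms = sqrt(497.789479) = 22.3112 m/s
V = 22.3112 * 3.6 = 80.3 km/h

80.3


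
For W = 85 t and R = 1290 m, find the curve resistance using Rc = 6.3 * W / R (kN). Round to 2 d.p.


Rc = 6.3 * W / R
Rc = 6.3 * 85 / 1290
Rc = 535.5 / 1290
Rc = 0.42 kN

0.42


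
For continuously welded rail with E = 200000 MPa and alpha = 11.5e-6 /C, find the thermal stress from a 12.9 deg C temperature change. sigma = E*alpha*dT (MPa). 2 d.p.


sigma = E * alpha * dT
sigma = 200000 * 11.5e-6 * 12.9
sigma = 2.3 * 12.9
sigma = 29.67 MPa

29.67


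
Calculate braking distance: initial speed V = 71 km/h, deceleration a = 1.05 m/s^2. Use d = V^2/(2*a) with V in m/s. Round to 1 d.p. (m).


Convert speed: V = 71 / 3.6 = 19.7222 m/s
V^2 = 388.966
d = 388.966 / (2 * 1.05)
d = 388.966 / 2.1
d = 185.2 m

185.2


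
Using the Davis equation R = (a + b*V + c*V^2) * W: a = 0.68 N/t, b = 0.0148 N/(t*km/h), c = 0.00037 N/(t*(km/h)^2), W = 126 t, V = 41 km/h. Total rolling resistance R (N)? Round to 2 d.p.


b*V = 0.0148 * 41 = 0.6068
c*V^2 = 0.00037 * 1681 = 0.62197
R_per_t = 0.68 + 0.6068 + 0.62197 = 1.90877 N/t
R_total = 1.90877 * 126 = 240.51 N

240.51


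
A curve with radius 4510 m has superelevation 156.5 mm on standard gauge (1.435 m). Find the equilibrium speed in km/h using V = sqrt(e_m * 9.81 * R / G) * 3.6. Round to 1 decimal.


Convert cant: e = 156.5 mm = 0.1565 m
V_ms = sqrt(0.1565 * 9.81 * 4510 / 1.435)
V_ms = sqrt(4825.118571) = 69.4631 m/s
V = 69.4631 * 3.6 = 250.1 km/h

250.1


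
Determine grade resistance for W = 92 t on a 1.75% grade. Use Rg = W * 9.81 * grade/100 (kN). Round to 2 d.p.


Rg = W * 9.81 * grade / 100
Rg = 92 * 9.81 * 1.75 / 100
Rg = 902.52 * 0.0175
Rg = 15.79 kN

15.79


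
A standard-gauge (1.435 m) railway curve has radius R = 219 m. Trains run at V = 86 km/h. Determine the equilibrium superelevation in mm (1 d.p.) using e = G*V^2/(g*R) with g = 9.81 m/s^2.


Convert speed: V = 86 / 3.6 = 23.8889 m/s
Apply formula: e = 1.435 * 23.8889^2 / (9.81 * 219)
e = 1.435 * 570.679 / 2148.39
e = 0.381181 m = 381.2 mm

381.2


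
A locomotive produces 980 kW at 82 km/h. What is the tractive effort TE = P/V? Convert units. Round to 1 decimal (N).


Convert: P = 980 kW = 980000 W
V = 82 / 3.6 = 22.7778 m/s
TE = 980000 / 22.7778
TE = 43024.4 N

43024.4


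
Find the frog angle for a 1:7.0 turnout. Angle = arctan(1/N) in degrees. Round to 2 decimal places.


1/N = 1/7.0 = 0.142857
angle = arctan(0.142857) = 0.141897 rad
angle = 0.141897 * 180/pi = 8.13 degrees

8.13


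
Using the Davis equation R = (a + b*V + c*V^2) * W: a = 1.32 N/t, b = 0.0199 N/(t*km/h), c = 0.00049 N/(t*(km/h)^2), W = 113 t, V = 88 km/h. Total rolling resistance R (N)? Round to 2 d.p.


b*V = 0.0199 * 88 = 1.7512
c*V^2 = 0.00049 * 7744 = 3.79456
R_per_t = 1.32 + 1.7512 + 3.79456 = 6.86576 N/t
R_total = 6.86576 * 113 = 775.83 N

775.83


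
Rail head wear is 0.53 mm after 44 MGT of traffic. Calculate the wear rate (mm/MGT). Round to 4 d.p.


Wear rate = total wear / cumulative tonnage
Rate = 0.53 / 44
Rate = 0.0120 mm/MGT

0.0120


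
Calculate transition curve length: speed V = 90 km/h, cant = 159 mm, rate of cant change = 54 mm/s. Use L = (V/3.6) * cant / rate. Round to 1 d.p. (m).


Convert speed: V = 90 / 3.6 = 25.0 m/s
L = 25.0 * 159 / 54
L = 3975.0 / 54
L = 73.6 m

73.6


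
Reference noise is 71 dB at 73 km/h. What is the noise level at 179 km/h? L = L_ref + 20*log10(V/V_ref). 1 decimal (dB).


V/V_ref = 179 / 73 = 2.452055
log10(2.452055) = 0.38953
20 * 0.38953 = 7.7906
L = 71 + 7.7906 = 78.8 dB

78.8


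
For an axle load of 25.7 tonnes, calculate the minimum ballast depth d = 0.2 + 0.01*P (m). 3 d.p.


d = 0.2 + 0.01 * 25.7
d = 0.2 + 0.257
d = 0.457 m

0.457


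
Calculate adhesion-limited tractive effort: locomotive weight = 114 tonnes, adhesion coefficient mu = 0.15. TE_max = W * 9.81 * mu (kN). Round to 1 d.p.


TE_max = W * g * mu
TE_max = 114 * 9.81 * 0.15
TE_max = 1118.34 * 0.15
TE_max = 167.8 kN

167.8


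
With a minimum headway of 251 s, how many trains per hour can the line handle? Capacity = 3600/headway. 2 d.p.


Capacity = 3600 / headway
Capacity = 3600 / 251
Capacity = 14.34 trains/hour

14.34


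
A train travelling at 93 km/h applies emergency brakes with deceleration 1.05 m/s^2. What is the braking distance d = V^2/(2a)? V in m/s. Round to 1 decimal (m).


Convert speed: V = 93 / 3.6 = 25.8333 m/s
V^2 = 667.3611
d = 667.3611 / (2 * 1.05)
d = 667.3611 / 2.1
d = 317.8 m

317.8


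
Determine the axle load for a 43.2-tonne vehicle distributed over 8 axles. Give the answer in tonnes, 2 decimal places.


Load per axle = total weight / number of axles
Load = 43.2 / 8
Load = 5.40 tonnes

5.40


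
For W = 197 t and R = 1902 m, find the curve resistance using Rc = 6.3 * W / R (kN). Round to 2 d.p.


Rc = 6.3 * W / R
Rc = 6.3 * 197 / 1902
Rc = 1241.1 / 1902
Rc = 0.65 kN

0.65


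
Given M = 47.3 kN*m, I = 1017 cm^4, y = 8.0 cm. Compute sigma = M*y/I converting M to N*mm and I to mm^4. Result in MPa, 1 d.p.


Convert units:
M = 47.3 kN*m = 47300000 N*mm
y = 8.0 cm = 80 mm
I = 1017 cm^4 = 10170000 mm^4
sigma = 47300000 * 80 / 10170000
sigma = 372.1 MPa

372.1


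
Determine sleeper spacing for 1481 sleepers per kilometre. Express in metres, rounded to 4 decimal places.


Spacing = 1000 m / number of sleepers
Spacing = 1000 / 1481
Spacing = 0.6752 m

0.6752


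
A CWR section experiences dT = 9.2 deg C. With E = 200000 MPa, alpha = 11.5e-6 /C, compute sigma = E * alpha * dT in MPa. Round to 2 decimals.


sigma = E * alpha * dT
sigma = 200000 * 11.5e-6 * 9.2
sigma = 2.3 * 9.2
sigma = 21.16 MPa

21.16


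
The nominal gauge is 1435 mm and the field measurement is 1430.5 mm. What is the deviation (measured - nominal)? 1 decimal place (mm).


Deviation = measured - nominal
Deviation = 1430.5 - 1435
Deviation = -4.5 mm

-4.5


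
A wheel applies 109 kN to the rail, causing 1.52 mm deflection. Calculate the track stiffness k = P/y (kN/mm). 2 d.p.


Track stiffness k = P / y
k = 109 / 1.52
k = 71.71 kN/mm

71.71


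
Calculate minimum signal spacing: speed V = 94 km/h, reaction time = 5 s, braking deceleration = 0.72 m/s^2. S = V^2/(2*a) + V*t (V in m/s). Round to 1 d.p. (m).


V = 94 / 3.6 = 26.1111 m/s
Braking distance = 26.1111^2 / (2*0.72) = 473.4654 m
Sighting distance = 26.1111 * 5 = 130.5556 m
S = 473.4654 + 130.5556 = 604.0 m

604.0


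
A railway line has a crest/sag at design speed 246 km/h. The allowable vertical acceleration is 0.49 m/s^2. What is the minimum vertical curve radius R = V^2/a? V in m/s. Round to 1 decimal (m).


Convert speed: V = 246 / 3.6 = 68.3333 m/s
V^2 = 4669.4444 m^2/s^2
R_v = 4669.4444 / 0.49
R_v = 9529.5 m

9529.5


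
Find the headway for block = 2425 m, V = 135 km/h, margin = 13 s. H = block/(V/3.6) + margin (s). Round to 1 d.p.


V = 135 / 3.6 = 37.5 m/s
Block traversal time = 2425 / 37.5 = 64.6667 s
Headway = 64.6667 + 13
Headway = 77.7 s

77.7


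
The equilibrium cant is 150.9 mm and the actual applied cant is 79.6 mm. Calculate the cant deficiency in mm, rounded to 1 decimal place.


Cant deficiency = equilibrium cant - actual cant
CD = 150.9 - 79.6
CD = 71.3 mm

71.3


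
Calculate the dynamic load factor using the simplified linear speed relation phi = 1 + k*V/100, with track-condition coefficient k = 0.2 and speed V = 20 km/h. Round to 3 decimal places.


phi = 1 + k * V / 100
phi = 1 + 0.2 * 20 / 100
phi = 1 + 0.04
phi = 1.040

1.040


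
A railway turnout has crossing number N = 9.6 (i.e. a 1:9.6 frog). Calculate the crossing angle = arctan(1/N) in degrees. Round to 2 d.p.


1/N = 1/9.6 = 0.104167
angle = arctan(0.104167) = 0.103792 rad
angle = 0.103792 * 180/pi = 5.95 degrees

5.95


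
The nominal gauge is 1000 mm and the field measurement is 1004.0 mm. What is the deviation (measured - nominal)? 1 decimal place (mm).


Deviation = measured - nominal
Deviation = 1004.0 - 1000
Deviation = 4.0 mm

4.0


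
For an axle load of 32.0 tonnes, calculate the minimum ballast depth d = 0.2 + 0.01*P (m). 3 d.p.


d = 0.2 + 0.01 * 32.0
d = 0.2 + 0.32
d = 0.520 m

0.520


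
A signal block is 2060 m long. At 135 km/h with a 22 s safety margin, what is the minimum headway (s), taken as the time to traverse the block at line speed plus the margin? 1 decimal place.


V = 135 / 3.6 = 37.5 m/s
Block traversal time = 2060 / 37.5 = 54.9333 s
Headway = 54.9333 + 22
Headway = 76.9 s

76.9


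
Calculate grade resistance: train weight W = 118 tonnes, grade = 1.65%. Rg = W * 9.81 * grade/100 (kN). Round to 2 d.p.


Rg = W * 9.81 * grade / 100
Rg = 118 * 9.81 * 1.65 / 100
Rg = 1157.58 * 0.0165
Rg = 19.10 kN

19.10


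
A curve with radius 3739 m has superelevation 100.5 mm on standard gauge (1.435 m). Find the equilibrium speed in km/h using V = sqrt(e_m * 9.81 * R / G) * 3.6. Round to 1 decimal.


Convert cant: e = 100.5 mm = 0.1005 m
V_ms = sqrt(0.1005 * 9.81 * 3739 / 1.435)
V_ms = sqrt(2568.849334) = 50.6838 m/s
V = 50.6838 * 3.6 = 182.5 km/h

182.5


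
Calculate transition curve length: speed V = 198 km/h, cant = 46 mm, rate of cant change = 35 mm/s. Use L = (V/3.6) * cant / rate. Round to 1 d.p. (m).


Convert speed: V = 198 / 3.6 = 55.0 m/s
L = 55.0 * 46 / 35
L = 2530.0 / 35
L = 72.3 m

72.3


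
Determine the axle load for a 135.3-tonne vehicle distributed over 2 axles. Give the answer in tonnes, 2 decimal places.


Load per axle = total weight / number of axles
Load = 135.3 / 2
Load = 67.65 tonnes

67.65


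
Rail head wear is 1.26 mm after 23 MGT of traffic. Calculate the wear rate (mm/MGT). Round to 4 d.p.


Wear rate = total wear / cumulative tonnage
Rate = 1.26 / 23
Rate = 0.0548 mm/MGT

0.0548


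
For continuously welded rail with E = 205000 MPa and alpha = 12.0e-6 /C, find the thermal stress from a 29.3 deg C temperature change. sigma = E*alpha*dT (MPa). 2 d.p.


sigma = E * alpha * dT
sigma = 205000 * 12.0e-6 * 29.3
sigma = 2.46 * 29.3
sigma = 72.08 MPa

72.08


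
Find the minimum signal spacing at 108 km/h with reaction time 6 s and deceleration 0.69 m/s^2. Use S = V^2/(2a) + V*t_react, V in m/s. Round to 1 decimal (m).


V = 108 / 3.6 = 30.0 m/s
Braking distance = 30.0^2 / (2*0.69) = 652.1739 m
Sighting distance = 30.0 * 6 = 180.0 m
S = 652.1739 + 180.0 = 832.2 m

832.2


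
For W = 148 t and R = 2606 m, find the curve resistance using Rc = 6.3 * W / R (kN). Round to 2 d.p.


Rc = 6.3 * W / R
Rc = 6.3 * 148 / 2606
Rc = 932.4 / 2606
Rc = 0.36 kN

0.36


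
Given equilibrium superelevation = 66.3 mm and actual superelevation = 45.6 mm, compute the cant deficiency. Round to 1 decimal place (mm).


Cant deficiency = equilibrium cant - actual cant
CD = 66.3 - 45.6
CD = 20.7 mm

20.7


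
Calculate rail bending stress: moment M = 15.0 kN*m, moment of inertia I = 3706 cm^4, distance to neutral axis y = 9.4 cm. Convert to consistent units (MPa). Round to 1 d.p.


Convert units:
M = 15.0 kN*m = 15000000 N*mm
y = 9.4 cm = 94 mm
I = 3706 cm^4 = 37060000 mm^4
sigma = 15000000 * 94 / 37060000
sigma = 38.0 MPa

38.0


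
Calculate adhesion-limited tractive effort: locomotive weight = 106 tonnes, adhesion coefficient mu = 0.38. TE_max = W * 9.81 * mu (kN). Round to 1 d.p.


TE_max = W * g * mu
TE_max = 106 * 9.81 * 0.38
TE_max = 1039.86 * 0.38
TE_max = 395.1 kN

395.1


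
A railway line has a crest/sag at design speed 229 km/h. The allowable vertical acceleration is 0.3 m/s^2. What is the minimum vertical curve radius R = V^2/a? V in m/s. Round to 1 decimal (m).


Convert speed: V = 229 / 3.6 = 63.6111 m/s
V^2 = 4046.3735 m^2/s^2
R_v = 4046.3735 / 0.3
R_v = 13487.9 m

13487.9


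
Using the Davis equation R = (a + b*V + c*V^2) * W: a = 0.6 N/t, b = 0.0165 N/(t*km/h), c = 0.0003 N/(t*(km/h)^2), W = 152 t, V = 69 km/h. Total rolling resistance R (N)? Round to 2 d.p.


b*V = 0.0165 * 69 = 1.1385
c*V^2 = 0.0003 * 4761 = 1.4283
R_per_t = 0.6 + 1.1385 + 1.4283 = 3.1668 N/t
R_total = 3.1668 * 152 = 481.35 N

481.35


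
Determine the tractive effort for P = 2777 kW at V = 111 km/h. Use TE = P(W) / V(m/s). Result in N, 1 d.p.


Convert: P = 2777 kW = 2777000 W
V = 111 / 3.6 = 30.8333 m/s
TE = 2777000 / 30.8333
TE = 90064.9 N

90064.9


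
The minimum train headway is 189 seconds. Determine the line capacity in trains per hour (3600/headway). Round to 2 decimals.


Capacity = 3600 / headway
Capacity = 3600 / 189
Capacity = 19.05 trains/hour

19.05


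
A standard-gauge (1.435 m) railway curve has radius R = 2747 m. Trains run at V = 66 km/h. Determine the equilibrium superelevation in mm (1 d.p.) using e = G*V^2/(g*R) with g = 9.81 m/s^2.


Convert speed: V = 66 / 3.6 = 18.3333 m/s
Apply formula: e = 1.435 * 18.3333^2 / (9.81 * 2747)
e = 1.435 * 336.1111 / 26948.07
e = 0.017898 m = 17.9 mm

17.9


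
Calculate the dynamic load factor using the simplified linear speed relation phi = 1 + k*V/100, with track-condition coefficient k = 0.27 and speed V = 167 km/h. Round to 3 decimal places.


phi = 1 + k * V / 100
phi = 1 + 0.27 * 167 / 100
phi = 1 + 0.4509
phi = 1.451

1.451


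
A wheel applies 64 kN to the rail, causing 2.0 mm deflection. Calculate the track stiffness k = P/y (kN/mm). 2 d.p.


Track stiffness k = P / y
k = 64 / 2.0
k = 32.00 kN/mm

32.00


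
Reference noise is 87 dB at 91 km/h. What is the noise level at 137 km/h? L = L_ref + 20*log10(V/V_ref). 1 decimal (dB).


V/V_ref = 137 / 91 = 1.505495
log10(1.505495) = 0.177679
20 * 0.177679 = 3.5536
L = 87 + 3.5536 = 90.6 dB

90.6


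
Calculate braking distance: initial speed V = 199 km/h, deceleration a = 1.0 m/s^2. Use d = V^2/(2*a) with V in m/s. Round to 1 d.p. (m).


Convert speed: V = 199 / 3.6 = 55.2778 m/s
V^2 = 3055.6327
d = 3055.6327 / (2 * 1.0)
d = 3055.6327 / 2.0
d = 1527.8 m

1527.8


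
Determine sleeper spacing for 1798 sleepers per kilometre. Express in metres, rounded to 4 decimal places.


Spacing = 1000 m / number of sleepers
Spacing = 1000 / 1798
Spacing = 0.5562 m

0.5562


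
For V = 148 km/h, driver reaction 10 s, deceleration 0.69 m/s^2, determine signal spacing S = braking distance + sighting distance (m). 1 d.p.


V = 148 / 3.6 = 41.1111 m/s
Braking distance = 41.1111^2 / (2*0.69) = 1224.7271 m
Sighting distance = 41.1111 * 10 = 411.1111 m
S = 1224.7271 + 411.1111 = 1635.8 m

1635.8


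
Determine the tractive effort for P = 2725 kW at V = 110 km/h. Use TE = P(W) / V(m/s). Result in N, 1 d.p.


Convert: P = 2725 kW = 2725000 W
V = 110 / 3.6 = 30.5556 m/s
TE = 2725000 / 30.5556
TE = 89181.8 N

89181.8


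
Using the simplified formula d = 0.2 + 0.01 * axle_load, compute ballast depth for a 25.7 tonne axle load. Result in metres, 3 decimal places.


d = 0.2 + 0.01 * 25.7
d = 0.2 + 0.257
d = 0.457 m

0.457


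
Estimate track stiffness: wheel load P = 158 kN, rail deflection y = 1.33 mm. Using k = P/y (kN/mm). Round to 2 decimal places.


Track stiffness k = P / y
k = 158 / 1.33
k = 118.80 kN/mm

118.80


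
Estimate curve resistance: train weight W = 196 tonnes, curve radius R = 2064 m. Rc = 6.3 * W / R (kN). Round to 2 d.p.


Rc = 6.3 * W / R
Rc = 6.3 * 196 / 2064
Rc = 1234.8 / 2064
Rc = 0.60 kN

0.60


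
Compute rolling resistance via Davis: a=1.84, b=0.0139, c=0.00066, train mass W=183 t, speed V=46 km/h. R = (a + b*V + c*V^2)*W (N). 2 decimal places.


b*V = 0.0139 * 46 = 0.6394
c*V^2 = 0.00066 * 2116 = 1.39656
R_per_t = 1.84 + 0.6394 + 1.39656 = 3.87596 N/t
R_total = 3.87596 * 183 = 709.30 N

709.30


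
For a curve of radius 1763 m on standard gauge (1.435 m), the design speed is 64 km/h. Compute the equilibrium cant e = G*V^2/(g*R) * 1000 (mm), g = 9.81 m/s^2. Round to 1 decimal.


Convert speed: V = 64 / 3.6 = 17.7778 m/s
Apply formula: e = 1.435 * 17.7778^2 / (9.81 * 1763)
e = 1.435 * 316.0494 / 17295.03
e = 0.026223 m = 26.2 mm

26.2


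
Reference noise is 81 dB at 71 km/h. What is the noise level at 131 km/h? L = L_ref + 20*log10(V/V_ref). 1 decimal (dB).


V/V_ref = 131 / 71 = 1.84507
log10(1.84507) = 0.266013
20 * 0.266013 = 5.3203
L = 81 + 5.3203 = 86.3 dB

86.3


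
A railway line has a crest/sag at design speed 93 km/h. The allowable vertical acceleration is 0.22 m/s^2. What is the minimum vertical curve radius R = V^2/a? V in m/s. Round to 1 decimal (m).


Convert speed: V = 93 / 3.6 = 25.8333 m/s
V^2 = 667.3611 m^2/s^2
R_v = 667.3611 / 0.22
R_v = 3033.5 m

3033.5


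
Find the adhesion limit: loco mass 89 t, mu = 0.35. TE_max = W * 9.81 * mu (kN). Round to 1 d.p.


TE_max = W * g * mu
TE_max = 89 * 9.81 * 0.35
TE_max = 873.09 * 0.35
TE_max = 305.6 kN

305.6


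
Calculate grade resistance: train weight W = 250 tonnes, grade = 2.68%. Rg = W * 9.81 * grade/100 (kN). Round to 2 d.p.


Rg = W * 9.81 * grade / 100
Rg = 250 * 9.81 * 2.68 / 100
Rg = 2452.5 * 0.0268
Rg = 65.73 kN

65.73


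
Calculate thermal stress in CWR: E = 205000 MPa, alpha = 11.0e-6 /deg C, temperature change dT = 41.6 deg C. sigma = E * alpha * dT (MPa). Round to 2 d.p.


sigma = E * alpha * dT
sigma = 205000 * 11.0e-6 * 41.6
sigma = 2.255 * 41.6
sigma = 93.81 MPa

93.81


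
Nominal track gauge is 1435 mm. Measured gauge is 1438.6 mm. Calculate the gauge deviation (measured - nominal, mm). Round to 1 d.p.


Deviation = measured - nominal
Deviation = 1438.6 - 1435
Deviation = 3.6 mm

3.6


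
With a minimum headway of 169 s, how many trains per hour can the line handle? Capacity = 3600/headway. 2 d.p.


Capacity = 3600 / headway
Capacity = 3600 / 169
Capacity = 21.30 trains/hour

21.30


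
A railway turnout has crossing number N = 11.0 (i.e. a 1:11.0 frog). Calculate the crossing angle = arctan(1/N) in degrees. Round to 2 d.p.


1/N = 1/11.0 = 0.090909
angle = arctan(0.090909) = 0.09066 rad
angle = 0.09066 * 180/pi = 5.19 degrees

5.19


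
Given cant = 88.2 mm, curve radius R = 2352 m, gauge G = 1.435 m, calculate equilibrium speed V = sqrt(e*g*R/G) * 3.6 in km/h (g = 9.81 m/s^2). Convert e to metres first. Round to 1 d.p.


Convert cant: e = 88.2 mm = 0.0882 m
V_ms = sqrt(0.0882 * 9.81 * 2352 / 1.435)
V_ms = sqrt(1418.152741) = 37.6584 m/s
V = 37.6584 * 3.6 = 135.6 km/h

135.6


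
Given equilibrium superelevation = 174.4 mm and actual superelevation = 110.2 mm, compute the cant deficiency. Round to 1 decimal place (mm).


Cant deficiency = equilibrium cant - actual cant
CD = 174.4 - 110.2
CD = 64.2 mm

64.2


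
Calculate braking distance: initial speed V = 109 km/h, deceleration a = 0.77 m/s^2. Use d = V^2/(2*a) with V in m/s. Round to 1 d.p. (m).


Convert speed: V = 109 / 3.6 = 30.2778 m/s
V^2 = 916.7438
d = 916.7438 / (2 * 0.77)
d = 916.7438 / 1.54
d = 595.3 m

595.3


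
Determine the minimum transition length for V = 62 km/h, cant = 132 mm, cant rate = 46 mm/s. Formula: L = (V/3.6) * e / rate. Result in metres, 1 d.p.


Convert speed: V = 62 / 3.6 = 17.2222 m/s
L = 17.2222 * 132 / 46
L = 2273.3333 / 46
L = 49.4 m

49.4


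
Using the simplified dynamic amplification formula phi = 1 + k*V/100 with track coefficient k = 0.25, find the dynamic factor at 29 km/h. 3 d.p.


phi = 1 + k * V / 100
phi = 1 + 0.25 * 29 / 100
phi = 1 + 0.0725
phi = 1.073

1.073


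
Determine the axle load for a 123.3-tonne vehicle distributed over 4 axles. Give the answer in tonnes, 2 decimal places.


Load per axle = total weight / number of axles
Load = 123.3 / 4
Load = 30.83 tonnes

30.83


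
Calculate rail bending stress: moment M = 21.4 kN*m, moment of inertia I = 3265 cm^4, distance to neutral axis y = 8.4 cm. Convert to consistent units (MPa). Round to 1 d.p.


Convert units:
M = 21.4 kN*m = 21400000 N*mm
y = 8.4 cm = 84 mm
I = 3265 cm^4 = 32650000 mm^4
sigma = 21400000 * 84 / 32650000
sigma = 55.1 MPa

55.1


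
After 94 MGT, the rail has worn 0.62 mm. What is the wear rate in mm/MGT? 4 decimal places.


Wear rate = total wear / cumulative tonnage
Rate = 0.62 / 94
Rate = 0.0066 mm/MGT

0.0066


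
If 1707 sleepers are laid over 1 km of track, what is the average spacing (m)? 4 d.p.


Spacing = 1000 m / number of sleepers
Spacing = 1000 / 1707
Spacing = 0.5858 m

0.5858


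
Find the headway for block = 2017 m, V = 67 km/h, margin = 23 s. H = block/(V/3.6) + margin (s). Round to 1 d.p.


V = 67 / 3.6 = 18.6111 m/s
Block traversal time = 2017 / 18.6111 = 108.3761 s
Headway = 108.3761 + 23
Headway = 131.4 s

131.4


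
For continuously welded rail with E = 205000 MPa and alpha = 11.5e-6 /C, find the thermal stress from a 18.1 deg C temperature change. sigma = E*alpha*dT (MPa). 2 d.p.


sigma = E * alpha * dT
sigma = 205000 * 11.5e-6 * 18.1
sigma = 2.3575 * 18.1
sigma = 42.67 MPa

42.67


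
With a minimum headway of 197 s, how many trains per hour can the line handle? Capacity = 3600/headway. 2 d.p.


Capacity = 3600 / headway
Capacity = 3600 / 197
Capacity = 18.27 trains/hour

18.27


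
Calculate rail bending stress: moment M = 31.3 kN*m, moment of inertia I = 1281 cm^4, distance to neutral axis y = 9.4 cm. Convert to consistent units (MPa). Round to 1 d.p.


Convert units:
M = 31.3 kN*m = 31300000 N*mm
y = 9.4 cm = 94 mm
I = 1281 cm^4 = 12810000 mm^4
sigma = 31300000 * 94 / 12810000
sigma = 229.7 MPa

229.7


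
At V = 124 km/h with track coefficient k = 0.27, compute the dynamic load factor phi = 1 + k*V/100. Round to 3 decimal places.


phi = 1 + k * V / 100
phi = 1 + 0.27 * 124 / 100
phi = 1 + 0.3348
phi = 1.335

1.335
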